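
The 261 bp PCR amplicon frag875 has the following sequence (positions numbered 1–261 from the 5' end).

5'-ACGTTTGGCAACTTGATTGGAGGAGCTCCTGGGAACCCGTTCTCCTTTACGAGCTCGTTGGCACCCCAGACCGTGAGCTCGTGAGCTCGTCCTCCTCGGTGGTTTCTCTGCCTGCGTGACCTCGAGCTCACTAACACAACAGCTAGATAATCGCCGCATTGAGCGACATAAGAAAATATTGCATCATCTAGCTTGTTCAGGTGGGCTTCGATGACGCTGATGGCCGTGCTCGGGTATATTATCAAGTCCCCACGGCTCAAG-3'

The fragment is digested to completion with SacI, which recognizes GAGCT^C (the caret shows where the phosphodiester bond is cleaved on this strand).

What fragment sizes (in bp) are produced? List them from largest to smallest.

SacI sites (GAGCTC) start at positions 23, 51, 75, 83, 124.
SacI cuts after base 5 of each site (before the last base), so after positions 27, 55, 79, 87, 128.
Linear molecule, 5 cuts → 6 fragments:
  1–27 → 27 bp
  28–55 → 28 bp
  56–79 → 24 bp
  80–87 → 8 bp
  88–128 → 41 bp
  129–261 → 133 bp
Sorted largest to smallest: 133, 41, 28, 27, 24, 8 bp.

133, 41, 28, 27, 24, 8 bp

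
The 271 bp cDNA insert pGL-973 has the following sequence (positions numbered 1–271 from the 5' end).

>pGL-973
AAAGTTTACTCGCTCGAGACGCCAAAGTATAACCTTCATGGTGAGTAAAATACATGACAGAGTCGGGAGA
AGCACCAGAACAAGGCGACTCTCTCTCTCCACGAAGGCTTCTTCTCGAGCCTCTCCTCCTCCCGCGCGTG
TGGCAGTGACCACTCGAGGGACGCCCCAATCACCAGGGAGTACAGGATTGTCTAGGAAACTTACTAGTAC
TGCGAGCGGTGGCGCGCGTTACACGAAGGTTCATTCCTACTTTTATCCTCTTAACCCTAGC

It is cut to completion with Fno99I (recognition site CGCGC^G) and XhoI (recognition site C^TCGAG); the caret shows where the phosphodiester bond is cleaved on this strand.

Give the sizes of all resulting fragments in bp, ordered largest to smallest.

101, 74, 44, 23, 16, 13 bp

Fno99I sites (CGCGCG) start at positions 133, 223.
Fno99I cuts after base 5 of each site (before the last base), so after positions 137, 227.
XhoI sites (CTCGAG) start at positions 13, 114, 153.
XhoI cuts after the first base of each site, so after positions 13, 114, 153.
Combined cut positions: 13, 114, 137, 153, 227.
Linear molecule, 5 cuts → 6 fragments:
  1–13 → 13 bp
  14–114 → 101 bp
  115–137 → 23 bp
  138–153 → 16 bp
  154–227 → 74 bp
  228–271 → 44 bp
Sorted largest to smallest: 101, 74, 44, 23, 16, 13 bp.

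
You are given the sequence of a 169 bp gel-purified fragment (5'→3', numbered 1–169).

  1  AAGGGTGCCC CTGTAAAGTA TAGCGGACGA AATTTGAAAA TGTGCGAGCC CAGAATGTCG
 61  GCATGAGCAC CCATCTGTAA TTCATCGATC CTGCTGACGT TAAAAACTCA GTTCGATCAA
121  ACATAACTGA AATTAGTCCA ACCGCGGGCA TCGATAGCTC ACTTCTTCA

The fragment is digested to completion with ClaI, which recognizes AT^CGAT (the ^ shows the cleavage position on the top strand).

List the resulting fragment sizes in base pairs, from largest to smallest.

ClaI sites (ATCGAT) start at positions 84, 150.
ClaI cuts after base 2 of each site, so after positions 85, 151.
Linear molecule, 2 cuts → 3 fragments:
  1–85 → 85 bp
  86–151 → 66 bp
  152–169 → 18 bp
Sorted largest to smallest: 85, 66, 18 bp.

85, 66, 18 bp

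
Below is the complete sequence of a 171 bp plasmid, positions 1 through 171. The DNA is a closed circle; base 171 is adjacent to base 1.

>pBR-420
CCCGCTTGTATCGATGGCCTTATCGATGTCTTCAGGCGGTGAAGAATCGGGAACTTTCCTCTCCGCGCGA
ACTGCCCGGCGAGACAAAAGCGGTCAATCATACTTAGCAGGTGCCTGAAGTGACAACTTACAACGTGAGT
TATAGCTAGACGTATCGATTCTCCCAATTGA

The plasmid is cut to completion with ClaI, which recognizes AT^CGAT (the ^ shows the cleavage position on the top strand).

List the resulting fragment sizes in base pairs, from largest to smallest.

ClaI sites (ATCGAT) start at positions 10, 22, 154.
ClaI cuts after base 2 of each site, so after positions 11, 23, 155.
Circular molecule, 3 cuts → 3 fragments:
  12–23 → 12 bp
  24–155 → 132 bp
  156–171 then 1–11 → 16 + 11 = 27 bp
Sorted largest to smallest: 132, 27, 12 bp.

132, 27, 12 bp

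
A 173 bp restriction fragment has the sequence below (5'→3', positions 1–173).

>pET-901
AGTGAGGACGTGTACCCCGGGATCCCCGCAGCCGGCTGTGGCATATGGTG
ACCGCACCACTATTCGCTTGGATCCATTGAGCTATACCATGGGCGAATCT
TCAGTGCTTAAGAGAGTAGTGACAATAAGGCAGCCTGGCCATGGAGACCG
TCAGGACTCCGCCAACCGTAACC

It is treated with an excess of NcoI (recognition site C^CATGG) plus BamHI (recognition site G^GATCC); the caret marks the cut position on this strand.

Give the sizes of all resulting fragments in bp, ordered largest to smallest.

52, 50, 34, 20, 17 bp

NcoI sites (CCATGG) start at positions 87, 139.
NcoI cuts after the first base of each site, so after positions 87, 139.
BamHI sites (GGATCC) start at positions 20, 70.
BamHI cuts after the first base of each site, so after positions 20, 70.
Combined cut positions: 20, 70, 87, 139.
Linear molecule, 4 cuts → 5 fragments:
  1–20 → 20 bp
  21–70 → 50 bp
  71–87 → 17 bp
  88–139 → 52 bp
  140–173 → 34 bp
Sorted largest to smallest: 52, 50, 34, 20, 17 bp.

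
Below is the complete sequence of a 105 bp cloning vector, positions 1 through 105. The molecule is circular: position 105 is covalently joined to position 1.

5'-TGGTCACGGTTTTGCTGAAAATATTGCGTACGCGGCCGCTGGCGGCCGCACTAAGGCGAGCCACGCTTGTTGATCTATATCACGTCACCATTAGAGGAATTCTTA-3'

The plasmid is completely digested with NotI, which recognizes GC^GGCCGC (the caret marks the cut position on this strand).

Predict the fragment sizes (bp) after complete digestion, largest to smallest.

95, 10 bp

NotI sites (GCGGCCGC) start at positions 32, 42.
NotI cuts after base 2 of each site, so after positions 33, 43.
Circular molecule, 2 cuts → 2 fragments:
  34–43 → 10 bp
  44–105 then 1–33 → 62 + 33 = 95 bp
Sorted largest to smallest: 95, 10 bp.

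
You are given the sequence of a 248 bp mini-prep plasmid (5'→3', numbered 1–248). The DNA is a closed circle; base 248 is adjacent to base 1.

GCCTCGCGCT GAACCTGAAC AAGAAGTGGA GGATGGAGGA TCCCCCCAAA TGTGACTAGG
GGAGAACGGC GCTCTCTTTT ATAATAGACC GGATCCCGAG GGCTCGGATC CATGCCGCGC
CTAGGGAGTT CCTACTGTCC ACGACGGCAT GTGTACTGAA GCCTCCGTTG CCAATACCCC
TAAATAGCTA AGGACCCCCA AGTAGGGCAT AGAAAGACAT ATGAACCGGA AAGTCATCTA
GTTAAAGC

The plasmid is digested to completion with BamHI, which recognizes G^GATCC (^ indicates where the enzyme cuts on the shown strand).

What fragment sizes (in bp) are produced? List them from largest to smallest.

180, 53, 15 bp

BamHI sites (GGATCC) start at positions 38, 91, 106.
BamHI cuts after the first base of each site, so after positions 38, 91, 106.
Circular molecule, 3 cuts → 3 fragments:
  39–91 → 53 bp
  92–106 → 15 bp
  107–248 then 1–38 → 142 + 38 = 180 bp
Sorted largest to smallest: 180, 53, 15 bp.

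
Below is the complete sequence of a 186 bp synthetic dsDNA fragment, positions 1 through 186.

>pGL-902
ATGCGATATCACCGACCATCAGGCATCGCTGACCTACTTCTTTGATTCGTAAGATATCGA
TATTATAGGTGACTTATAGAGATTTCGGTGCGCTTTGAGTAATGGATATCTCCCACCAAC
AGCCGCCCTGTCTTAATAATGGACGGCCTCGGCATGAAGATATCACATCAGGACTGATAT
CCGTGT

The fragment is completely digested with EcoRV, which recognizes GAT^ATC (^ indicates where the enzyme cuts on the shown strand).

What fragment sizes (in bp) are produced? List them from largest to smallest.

54, 52, 48, 17, 8, 7 bp

EcoRV sites (GATATC) start at positions 5, 53, 105, 159, 176.
EcoRV cuts after base 3 of each site, so after positions 7, 55, 107, 161, 178.
Linear molecule, 5 cuts → 6 fragments:
  1–7 → 7 bp
  8–55 → 48 bp
  56–107 → 52 bp
  108–161 → 54 bp
  162–178 → 17 bp
  179–186 → 8 bp
Sorted largest to smallest: 54, 52, 48, 17, 8, 7 bp.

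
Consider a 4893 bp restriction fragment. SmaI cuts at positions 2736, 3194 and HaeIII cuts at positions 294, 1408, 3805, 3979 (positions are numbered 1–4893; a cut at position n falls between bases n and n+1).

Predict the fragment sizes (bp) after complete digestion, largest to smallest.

1328, 1114, 914, 611, 458, 294, 174 bp

Combined cut positions (sorted): 294, 1408, 2736, 3194, 3805, 3979.
Linear molecule, 6 cuts → 7 fragments:
  294 − 0 = 294 bp
  1408 − 294 = 1114 bp
  2736 − 1408 = 1328 bp
  3194 − 2736 = 458 bp
  3805 − 3194 = 611 bp
  3979 − 3805 = 174 bp
  4893 − 3979 = 914 bp
Sorted largest to smallest: 1328, 1114, 914, 611, 458, 294, 174 bp.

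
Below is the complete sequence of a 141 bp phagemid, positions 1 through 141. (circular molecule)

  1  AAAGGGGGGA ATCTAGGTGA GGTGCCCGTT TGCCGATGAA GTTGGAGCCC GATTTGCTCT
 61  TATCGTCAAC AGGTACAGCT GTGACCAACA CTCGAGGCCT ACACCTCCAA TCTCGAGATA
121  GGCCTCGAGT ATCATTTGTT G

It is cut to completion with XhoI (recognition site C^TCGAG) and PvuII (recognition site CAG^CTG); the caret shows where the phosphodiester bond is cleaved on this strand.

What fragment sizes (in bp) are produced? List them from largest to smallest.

95, 21, 13, 12 bp

XhoI sites (CTCGAG) start at positions 91, 112, 124.
XhoI cuts after the first base of each site, so after positions 91, 112, 124.
The PvuII site (CAGCTG) starts at position 76.
PvuII cuts after base 3 of each site, so after position 78.
Combined cut positions: 78, 91, 112, 124.
Circular molecule, 4 cuts → 4 fragments:
  79–91 → 13 bp
  92–112 → 21 bp
  113–124 → 12 bp
  125–141 then 1–78 → 17 + 78 = 95 bp
Sorted largest to smallest: 95, 21, 13, 12 bp.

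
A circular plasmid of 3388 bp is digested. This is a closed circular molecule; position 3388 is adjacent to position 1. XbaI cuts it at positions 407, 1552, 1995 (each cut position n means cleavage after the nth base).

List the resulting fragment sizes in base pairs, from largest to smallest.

1800, 1145, 443 bp

Circular molecule, 3 cuts → 3 fragments:
  1552 − 407 = 1145 bp
  1995 − 1552 = 443 bp
  wrap: 3388 − 1995 + 407 = 1800 bp
Sorted largest to smallest: 1800, 1145, 443 bp.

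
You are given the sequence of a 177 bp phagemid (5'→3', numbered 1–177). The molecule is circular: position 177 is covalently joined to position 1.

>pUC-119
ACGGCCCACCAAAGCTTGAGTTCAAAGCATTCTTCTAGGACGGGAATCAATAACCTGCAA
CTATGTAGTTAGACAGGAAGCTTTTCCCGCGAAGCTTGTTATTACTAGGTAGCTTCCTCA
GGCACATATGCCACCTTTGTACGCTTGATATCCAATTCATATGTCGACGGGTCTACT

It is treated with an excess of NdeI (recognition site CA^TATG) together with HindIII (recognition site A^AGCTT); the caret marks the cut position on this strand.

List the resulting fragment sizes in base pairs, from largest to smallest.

NdeI sites (CATATG) start at positions 125, 158.
NdeI cuts after base 2 of each site, so after positions 126, 159.
HindIII sites (AAGCTT) start at positions 12, 78, 92.
HindIII cuts after the first base of each site, so after positions 12, 78, 92.
Combined cut positions: 12, 78, 92, 126, 159.
Circular molecule, 5 cuts → 5 fragments:
  13–78 → 66 bp
  79–92 → 14 bp
  93–126 → 34 bp
  127–159 → 33 bp
  160–177 then 1–12 → 18 + 12 = 30 bp
Sorted largest to smallest: 66, 34, 33, 30, 14 bp.

66, 34, 33, 30, 14 bp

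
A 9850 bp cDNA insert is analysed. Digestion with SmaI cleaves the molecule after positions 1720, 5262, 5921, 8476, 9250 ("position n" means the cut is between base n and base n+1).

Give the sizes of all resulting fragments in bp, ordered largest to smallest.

Linear molecule, 5 cuts → 6 fragments:
  1720 − 0 = 1720 bp
  5262 − 1720 = 3542 bp
  5921 − 5262 = 659 bp
  8476 − 5921 = 2555 bp
  9250 − 8476 = 774 bp
  9850 − 9250 = 600 bp
Sorted largest to smallest: 3542, 2555, 1720, 774, 659, 600 bp.

3542, 2555, 1720, 774, 659, 600 bp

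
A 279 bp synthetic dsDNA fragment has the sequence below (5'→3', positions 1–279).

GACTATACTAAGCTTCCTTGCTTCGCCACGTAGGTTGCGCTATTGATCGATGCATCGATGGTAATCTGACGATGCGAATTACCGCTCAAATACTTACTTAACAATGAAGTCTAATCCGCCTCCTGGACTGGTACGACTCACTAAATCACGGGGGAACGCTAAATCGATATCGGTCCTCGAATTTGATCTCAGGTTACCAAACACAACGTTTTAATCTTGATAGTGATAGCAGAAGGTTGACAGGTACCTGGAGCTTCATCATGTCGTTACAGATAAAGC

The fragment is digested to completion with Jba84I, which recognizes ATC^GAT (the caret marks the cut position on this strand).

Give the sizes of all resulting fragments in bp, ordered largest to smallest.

Jba84I sites (ATCGAT) start at positions 46, 54, 163.
Jba84I cuts after base 3 of each site, so after positions 48, 56, 165.
Linear molecule, 3 cuts → 4 fragments:
  1–48 → 48 bp
  49–56 → 8 bp
  57–165 → 109 bp
  166–279 → 114 bp
Sorted largest to smallest: 114, 109, 48, 8 bp.

114, 109, 48, 8 bp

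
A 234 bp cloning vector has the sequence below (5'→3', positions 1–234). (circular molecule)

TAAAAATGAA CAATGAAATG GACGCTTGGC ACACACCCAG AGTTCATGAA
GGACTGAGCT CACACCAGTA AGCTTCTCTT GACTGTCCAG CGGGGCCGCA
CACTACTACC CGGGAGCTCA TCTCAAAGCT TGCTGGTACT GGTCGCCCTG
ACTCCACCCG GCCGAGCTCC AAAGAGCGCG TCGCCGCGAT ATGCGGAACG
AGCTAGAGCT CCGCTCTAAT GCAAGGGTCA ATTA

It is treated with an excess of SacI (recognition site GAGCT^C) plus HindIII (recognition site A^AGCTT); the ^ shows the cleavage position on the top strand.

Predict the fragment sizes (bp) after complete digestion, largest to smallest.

84, 48, 42, 42, 10, 8 bp

SacI sites (GAGCTC) start at positions 56, 114, 164, 206.
SacI cuts after base 5 of each site (before the last base), so after positions 60, 118, 168, 210.
HindIII sites (AAGCTT) start at positions 70, 126.
HindIII cuts after the first base of each site, so after positions 70, 126.
Combined cut positions: 60, 70, 118, 126, 168, 210.
Circular molecule, 6 cuts → 6 fragments:
  61–70 → 10 bp
  71–118 → 48 bp
  119–126 → 8 bp
  127–168 → 42 bp
  169–210 → 42 bp
  211–234 then 1–60 → 24 + 60 = 84 bp
Sorted largest to smallest: 84, 48, 42, 42, 10, 8 bp.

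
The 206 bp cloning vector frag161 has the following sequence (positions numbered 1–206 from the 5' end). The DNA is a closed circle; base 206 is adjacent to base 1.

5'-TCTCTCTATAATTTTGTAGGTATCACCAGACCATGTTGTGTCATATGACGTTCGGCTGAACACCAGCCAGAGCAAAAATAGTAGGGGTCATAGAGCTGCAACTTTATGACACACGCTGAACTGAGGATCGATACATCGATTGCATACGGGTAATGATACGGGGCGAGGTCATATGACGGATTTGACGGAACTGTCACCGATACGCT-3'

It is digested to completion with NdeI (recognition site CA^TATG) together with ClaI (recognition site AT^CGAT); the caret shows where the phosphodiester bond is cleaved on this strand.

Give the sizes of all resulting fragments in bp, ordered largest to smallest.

NdeI sites (CATATG) start at positions 42, 170.
NdeI cuts after base 2 of each site, so after positions 43, 171.
ClaI sites (ATCGAT) start at positions 127, 135.
ClaI cuts after base 2 of each site, so after positions 128, 136.
Combined cut positions: 43, 128, 136, 171.
Circular molecule, 4 cuts → 4 fragments:
  44–128 → 85 bp
  129–136 → 8 bp
  137–171 → 35 bp
  172–206 then 1–43 → 35 + 43 = 78 bp
Sorted largest to smallest: 85, 78, 35, 8 bp.

85, 78, 35, 8 bp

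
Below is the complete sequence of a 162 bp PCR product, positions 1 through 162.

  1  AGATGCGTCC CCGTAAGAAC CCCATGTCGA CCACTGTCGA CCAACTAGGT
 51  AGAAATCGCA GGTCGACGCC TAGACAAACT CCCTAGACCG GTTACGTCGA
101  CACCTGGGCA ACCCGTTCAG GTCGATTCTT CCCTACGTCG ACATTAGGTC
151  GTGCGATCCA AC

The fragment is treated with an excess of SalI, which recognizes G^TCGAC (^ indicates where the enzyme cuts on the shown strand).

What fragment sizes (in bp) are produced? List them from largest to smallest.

41, 34, 26, 26, 25, 10 bp

SalI sites (GTCGAC) start at positions 26, 36, 62, 96, 137.
SalI cuts after the first base of each site, so after positions 26, 36, 62, 96, 137.
Linear molecule, 5 cuts → 6 fragments:
  1–26 → 26 bp
  27–36 → 10 bp
  37–62 → 26 bp
  63–96 → 34 bp
  97–137 → 41 bp
  138–162 → 25 bp
Sorted largest to smallest: 41, 34, 26, 26, 25, 10 bp.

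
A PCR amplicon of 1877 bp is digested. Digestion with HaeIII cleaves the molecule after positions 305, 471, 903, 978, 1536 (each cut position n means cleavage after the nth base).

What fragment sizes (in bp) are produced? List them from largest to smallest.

Linear molecule, 5 cuts → 6 fragments:
  305 − 0 = 305 bp
  471 − 305 = 166 bp
  903 − 471 = 432 bp
  978 − 903 = 75 bp
  1536 − 978 = 558 bp
  1877 − 1536 = 341 bp
Sorted largest to smallest: 558, 432, 341, 305, 166, 75 bp.

558, 432, 341, 305, 166, 75 bp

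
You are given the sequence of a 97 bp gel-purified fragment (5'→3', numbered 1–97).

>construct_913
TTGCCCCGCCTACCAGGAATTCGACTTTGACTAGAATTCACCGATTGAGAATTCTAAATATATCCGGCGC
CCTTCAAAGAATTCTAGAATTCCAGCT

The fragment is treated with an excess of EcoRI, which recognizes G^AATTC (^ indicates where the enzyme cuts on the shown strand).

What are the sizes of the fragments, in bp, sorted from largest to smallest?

EcoRI sites (GAATTC) start at positions 17, 34, 49, 79, 87.
EcoRI cuts after the first base of each site, so after positions 17, 34, 49, 79, 87.
Linear molecule, 5 cuts → 6 fragments:
  1–17 → 17 bp
  18–34 → 17 bp
  35–49 → 15 bp
  50–79 → 30 bp
  80–87 → 8 bp
  88–97 → 10 bp
Sorted largest to smallest: 30, 17, 17, 15, 10, 8 bp.

30, 17, 17, 15, 10, 8 bp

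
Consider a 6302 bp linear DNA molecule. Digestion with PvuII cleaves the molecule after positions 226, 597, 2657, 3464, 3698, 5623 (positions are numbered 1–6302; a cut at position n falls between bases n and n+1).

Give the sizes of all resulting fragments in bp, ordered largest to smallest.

Linear molecule, 6 cuts → 7 fragments:
  226 − 0 = 226 bp
  597 − 226 = 371 bp
  2657 − 597 = 2060 bp
  3464 − 2657 = 807 bp
  3698 − 3464 = 234 bp
  5623 − 3698 = 1925 bp
  6302 − 5623 = 679 bp
Sorted largest to smallest: 2060, 1925, 807, 679, 371, 234, 226 bp.

2060, 1925, 807, 679, 371, 234, 226 bp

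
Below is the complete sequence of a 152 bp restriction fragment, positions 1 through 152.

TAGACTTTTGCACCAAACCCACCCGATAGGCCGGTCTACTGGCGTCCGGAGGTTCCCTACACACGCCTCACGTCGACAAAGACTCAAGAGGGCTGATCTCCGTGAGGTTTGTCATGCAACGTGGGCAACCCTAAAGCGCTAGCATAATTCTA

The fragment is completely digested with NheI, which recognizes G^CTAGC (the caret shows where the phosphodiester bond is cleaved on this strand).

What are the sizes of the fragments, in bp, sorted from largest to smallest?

138, 14 bp

The NheI site (GCTAGC) starts at position 138.
NheI cuts after the first base of each site, so after position 138.
Linear molecule, 1 cut → 2 fragments:
  1–138 → 138 bp
  139–152 → 14 bp
Sorted largest to smallest: 138, 14 bp.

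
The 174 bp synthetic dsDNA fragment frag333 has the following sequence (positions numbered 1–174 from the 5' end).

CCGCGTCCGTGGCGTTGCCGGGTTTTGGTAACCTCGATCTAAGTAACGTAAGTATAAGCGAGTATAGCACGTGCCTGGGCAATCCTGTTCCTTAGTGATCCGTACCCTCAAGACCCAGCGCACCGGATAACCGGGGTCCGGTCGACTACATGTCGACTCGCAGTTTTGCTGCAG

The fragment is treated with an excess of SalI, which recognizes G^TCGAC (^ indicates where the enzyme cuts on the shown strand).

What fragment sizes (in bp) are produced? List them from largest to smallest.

SalI sites (GTCGAC) start at positions 141, 152.
SalI cuts after the first base of each site, so after positions 141, 152.
Linear molecule, 2 cuts → 3 fragments:
  1–141 → 141 bp
  142–152 → 11 bp
  153–174 → 22 bp
Sorted largest to smallest: 141, 22, 11 bp.

141, 22, 11 bp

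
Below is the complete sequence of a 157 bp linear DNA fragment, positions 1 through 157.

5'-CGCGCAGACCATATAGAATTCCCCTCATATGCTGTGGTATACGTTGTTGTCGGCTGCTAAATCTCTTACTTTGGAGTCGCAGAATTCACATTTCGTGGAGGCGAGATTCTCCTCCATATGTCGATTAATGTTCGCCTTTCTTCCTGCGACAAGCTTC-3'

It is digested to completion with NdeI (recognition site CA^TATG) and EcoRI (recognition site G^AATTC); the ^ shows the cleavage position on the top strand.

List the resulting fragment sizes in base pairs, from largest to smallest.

55, 41, 34, 16, 11 bp

NdeI sites (CATATG) start at positions 26, 115.
NdeI cuts after base 2 of each site, so after positions 27, 116.
EcoRI sites (GAATTC) start at positions 16, 82.
EcoRI cuts after the first base of each site, so after positions 16, 82.
Combined cut positions: 16, 27, 82, 116.
Linear molecule, 4 cuts → 5 fragments:
  1–16 → 16 bp
  17–27 → 11 bp
  28–82 → 55 bp
  83–116 → 34 bp
  117–157 → 41 bp
Sorted largest to smallest: 55, 41, 34, 16, 11 bp.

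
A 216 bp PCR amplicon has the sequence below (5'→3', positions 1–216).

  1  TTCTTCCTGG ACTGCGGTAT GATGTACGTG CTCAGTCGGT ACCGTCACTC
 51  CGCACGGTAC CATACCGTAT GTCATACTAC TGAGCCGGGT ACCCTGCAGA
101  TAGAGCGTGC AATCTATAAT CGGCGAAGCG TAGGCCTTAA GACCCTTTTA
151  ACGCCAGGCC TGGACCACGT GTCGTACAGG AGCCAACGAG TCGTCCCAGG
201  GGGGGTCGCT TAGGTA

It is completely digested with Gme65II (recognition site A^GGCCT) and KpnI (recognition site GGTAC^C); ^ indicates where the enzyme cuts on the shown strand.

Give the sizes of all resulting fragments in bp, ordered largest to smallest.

60, 42, 40, 32, 24, 18 bp

Gme65II sites (AGGCCT) start at positions 132, 156.
Gme65II cuts after the first base of each site, so after positions 132, 156.
KpnI sites (GGTACC) start at positions 38, 56, 88.
KpnI cuts after base 5 of each site (before the last base), so after positions 42, 60, 92.
Combined cut positions: 42, 60, 92, 132, 156.
Linear molecule, 5 cuts → 6 fragments:
  1–42 → 42 bp
  43–60 → 18 bp
  61–92 → 32 bp
  93–132 → 40 bp
  133–156 → 24 bp
  157–216 → 60 bp
Sorted largest to smallest: 60, 42, 40, 32, 24, 18 bp.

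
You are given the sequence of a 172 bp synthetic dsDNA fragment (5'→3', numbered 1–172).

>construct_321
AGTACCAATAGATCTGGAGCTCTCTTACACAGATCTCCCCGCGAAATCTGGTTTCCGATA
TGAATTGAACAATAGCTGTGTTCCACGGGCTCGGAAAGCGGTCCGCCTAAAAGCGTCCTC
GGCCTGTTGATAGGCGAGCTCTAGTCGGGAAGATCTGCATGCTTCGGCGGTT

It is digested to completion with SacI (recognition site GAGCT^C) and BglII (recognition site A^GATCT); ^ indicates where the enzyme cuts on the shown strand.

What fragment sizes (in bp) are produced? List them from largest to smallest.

SacI sites (GAGCTC) start at positions 17, 136.
SacI cuts after base 5 of each site (before the last base), so after positions 21, 140.
BglII sites (AGATCT) start at positions 10, 31, 151.
BglII cuts after the first base of each site, so after positions 10, 31, 151.
Combined cut positions: 10, 21, 31, 140, 151.
Linear molecule, 5 cuts → 6 fragments:
  1–10 → 10 bp
  11–21 → 11 bp
  22–31 → 10 bp
  32–140 → 109 bp
  141–151 → 11 bp
  152–172 → 21 bp
Sorted largest to smallest: 109, 21, 11, 11, 10, 10 bp.

109, 21, 11, 11, 10, 10 bp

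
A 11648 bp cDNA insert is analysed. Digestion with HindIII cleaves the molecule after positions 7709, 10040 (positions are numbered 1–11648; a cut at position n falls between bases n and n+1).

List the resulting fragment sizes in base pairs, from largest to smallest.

7709, 2331, 1608 bp

Linear molecule, 2 cuts → 3 fragments:
  7709 − 0 = 7709 bp
  10040 − 7709 = 2331 bp
  11648 − 10040 = 1608 bp
Sorted largest to smallest: 7709, 2331, 1608 bp.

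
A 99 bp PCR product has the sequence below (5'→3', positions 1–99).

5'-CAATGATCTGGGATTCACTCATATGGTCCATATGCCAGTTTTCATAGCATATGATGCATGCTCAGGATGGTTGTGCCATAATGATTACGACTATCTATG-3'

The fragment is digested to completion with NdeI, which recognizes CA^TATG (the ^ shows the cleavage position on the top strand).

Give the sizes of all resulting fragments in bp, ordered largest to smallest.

50, 21, 19, 9 bp

NdeI sites (CATATG) start at positions 20, 29, 48.
NdeI cuts after base 2 of each site, so after positions 21, 30, 49.
Linear molecule, 3 cuts → 4 fragments:
  1–21 → 21 bp
  22–30 → 9 bp
  31–49 → 19 bp
  50–99 → 50 bp
Sorted largest to smallest: 50, 21, 19, 9 bp.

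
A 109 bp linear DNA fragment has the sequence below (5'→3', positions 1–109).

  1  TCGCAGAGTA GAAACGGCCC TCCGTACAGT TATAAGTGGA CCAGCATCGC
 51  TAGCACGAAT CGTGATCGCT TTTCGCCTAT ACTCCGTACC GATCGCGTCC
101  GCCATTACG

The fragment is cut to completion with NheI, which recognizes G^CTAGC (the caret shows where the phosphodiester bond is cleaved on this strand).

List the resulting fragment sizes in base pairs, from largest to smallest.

60, 49 bp

The NheI site (GCTAGC) starts at position 49.
NheI cuts after the first base of each site, so after position 49.
Linear molecule, 1 cut → 2 fragments:
  1–49 → 49 bp
  50–109 → 60 bp
Sorted largest to smallest: 60, 49 bp.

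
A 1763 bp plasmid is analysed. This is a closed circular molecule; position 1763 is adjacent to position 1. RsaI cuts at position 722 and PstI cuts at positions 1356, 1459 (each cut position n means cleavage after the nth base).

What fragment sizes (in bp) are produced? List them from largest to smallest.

Combined cut positions (sorted): 722, 1356, 1459.
Circular molecule, 3 cuts → 3 fragments:
  1356 − 722 = 634 bp
  1459 − 1356 = 103 bp
  wrap: 1763 − 1459 + 722 = 1026 bp
Sorted largest to smallest: 1026, 634, 103 bp.

1026, 634, 103 bp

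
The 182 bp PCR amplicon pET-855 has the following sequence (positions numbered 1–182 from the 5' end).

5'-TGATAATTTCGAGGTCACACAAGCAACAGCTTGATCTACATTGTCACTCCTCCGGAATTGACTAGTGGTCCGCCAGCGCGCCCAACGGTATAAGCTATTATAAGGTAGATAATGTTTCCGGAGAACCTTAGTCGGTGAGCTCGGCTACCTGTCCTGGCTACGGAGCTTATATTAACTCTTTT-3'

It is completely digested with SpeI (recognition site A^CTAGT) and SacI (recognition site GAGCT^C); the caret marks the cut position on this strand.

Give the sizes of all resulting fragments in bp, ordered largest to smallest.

80, 61, 41 bp

The SpeI site (ACTAGT) starts at position 61.
SpeI cuts after the first base of each site, so after position 61.
The SacI site (GAGCTC) starts at position 137.
SacI cuts after base 5 of each site (before the last base), so after position 141.
Combined cut positions: 61, 141.
Linear molecule, 2 cuts → 3 fragments:
  1–61 → 61 bp
  62–141 → 80 bp
  142–182 → 41 bp
Sorted largest to smallest: 80, 61, 41 bp.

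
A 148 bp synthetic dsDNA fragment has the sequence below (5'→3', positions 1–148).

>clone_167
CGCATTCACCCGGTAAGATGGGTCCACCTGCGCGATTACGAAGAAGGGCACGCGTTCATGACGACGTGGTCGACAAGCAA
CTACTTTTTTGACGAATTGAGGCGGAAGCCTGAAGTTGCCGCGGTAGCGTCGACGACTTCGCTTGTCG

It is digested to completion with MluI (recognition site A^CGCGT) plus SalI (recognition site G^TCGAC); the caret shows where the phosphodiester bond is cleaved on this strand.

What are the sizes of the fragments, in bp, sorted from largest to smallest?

The MluI site (ACGCGT) starts at position 50.
MluI cuts after the first base of each site, so after position 50.
SalI sites (GTCGAC) start at positions 69, 129.
SalI cuts after the first base of each site, so after positions 69, 129.
Combined cut positions: 50, 69, 129.
Linear molecule, 3 cuts → 4 fragments:
  1–50 → 50 bp
  51–69 → 19 bp
  70–129 → 60 bp
  130–148 → 19 bp
Sorted largest to smallest: 60, 50, 19, 19 bp.

60, 50, 19, 19 bp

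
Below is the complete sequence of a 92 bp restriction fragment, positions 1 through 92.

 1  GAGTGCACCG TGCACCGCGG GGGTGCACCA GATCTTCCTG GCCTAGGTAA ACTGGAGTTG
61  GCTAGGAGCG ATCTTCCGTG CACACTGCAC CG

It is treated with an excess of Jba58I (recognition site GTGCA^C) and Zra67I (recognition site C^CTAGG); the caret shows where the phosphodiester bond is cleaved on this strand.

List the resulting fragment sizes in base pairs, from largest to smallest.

40, 15, 13, 10, 7, 7 bp

Jba58I sites (GTGCAC) start at positions 3, 10, 23, 78.
Jba58I cuts after base 5 of each site (before the last base), so after positions 7, 14, 27, 82.
The Zra67I site (CCTAGG) starts at position 42.
Zra67I cuts after the first base of each site, so after position 42.
Combined cut positions: 7, 14, 27, 42, 82.
Linear molecule, 5 cuts → 6 fragments:
  1–7 → 7 bp
  8–14 → 7 bp
  15–27 → 13 bp
  28–42 → 15 bp
  43–82 → 40 bp
  83–92 → 10 bp
Sorted largest to smallest: 40, 15, 13, 10, 7, 7 bp.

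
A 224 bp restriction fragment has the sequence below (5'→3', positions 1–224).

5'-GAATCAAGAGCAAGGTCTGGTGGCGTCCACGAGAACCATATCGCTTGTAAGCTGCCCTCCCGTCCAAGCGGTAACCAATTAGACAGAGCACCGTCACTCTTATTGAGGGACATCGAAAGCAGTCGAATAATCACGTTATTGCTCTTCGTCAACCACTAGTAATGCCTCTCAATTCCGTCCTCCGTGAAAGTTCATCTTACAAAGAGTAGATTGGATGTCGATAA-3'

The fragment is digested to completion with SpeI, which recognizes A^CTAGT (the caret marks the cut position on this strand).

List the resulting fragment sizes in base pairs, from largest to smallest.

155, 69 bp

The SpeI site (ACTAGT) starts at position 155.
SpeI cuts after the first base of each site, so after position 155.
Linear molecule, 1 cut → 2 fragments:
  1–155 → 155 bp
  156–224 → 69 bp
Sorted largest to smallest: 155, 69 bp.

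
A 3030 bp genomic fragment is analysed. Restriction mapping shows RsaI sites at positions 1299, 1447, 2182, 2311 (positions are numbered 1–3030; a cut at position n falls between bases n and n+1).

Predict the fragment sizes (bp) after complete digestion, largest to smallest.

1299, 735, 719, 148, 129 bp

Linear molecule, 4 cuts → 5 fragments:
  1299 − 0 = 1299 bp
  1447 − 1299 = 148 bp
  2182 − 1447 = 735 bp
  2311 − 2182 = 129 bp
  3030 − 2311 = 719 bp
Sorted largest to smallest: 1299, 735, 719, 148, 129 bp.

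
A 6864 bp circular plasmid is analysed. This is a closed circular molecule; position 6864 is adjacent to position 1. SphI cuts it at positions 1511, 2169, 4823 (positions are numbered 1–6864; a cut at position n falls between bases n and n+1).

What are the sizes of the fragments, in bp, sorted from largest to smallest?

Circular molecule, 3 cuts → 3 fragments:
  2169 − 1511 = 658 bp
  4823 − 2169 = 2654 bp
  wrap: 6864 − 4823 + 1511 = 3552 bp
Sorted largest to smallest: 3552, 2654, 658 bp.

3552, 2654, 658 bp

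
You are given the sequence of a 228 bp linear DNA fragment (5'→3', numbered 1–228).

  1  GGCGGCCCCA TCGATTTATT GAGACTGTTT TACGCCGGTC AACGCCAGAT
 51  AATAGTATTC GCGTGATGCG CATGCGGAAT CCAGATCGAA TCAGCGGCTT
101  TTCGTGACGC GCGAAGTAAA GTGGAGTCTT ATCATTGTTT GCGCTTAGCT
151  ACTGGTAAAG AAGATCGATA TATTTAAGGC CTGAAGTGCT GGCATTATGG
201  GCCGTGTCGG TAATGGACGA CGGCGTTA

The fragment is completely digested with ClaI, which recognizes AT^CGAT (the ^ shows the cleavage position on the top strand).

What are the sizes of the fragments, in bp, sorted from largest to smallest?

ClaI sites (ATCGAT) start at positions 10, 164.
ClaI cuts after base 2 of each site, so after positions 11, 165.
Linear molecule, 2 cuts → 3 fragments:
  1–11 → 11 bp
  12–165 → 154 bp
  166–228 → 63 bp
Sorted largest to smallest: 154, 63, 11 bp.

154, 63, 11 bp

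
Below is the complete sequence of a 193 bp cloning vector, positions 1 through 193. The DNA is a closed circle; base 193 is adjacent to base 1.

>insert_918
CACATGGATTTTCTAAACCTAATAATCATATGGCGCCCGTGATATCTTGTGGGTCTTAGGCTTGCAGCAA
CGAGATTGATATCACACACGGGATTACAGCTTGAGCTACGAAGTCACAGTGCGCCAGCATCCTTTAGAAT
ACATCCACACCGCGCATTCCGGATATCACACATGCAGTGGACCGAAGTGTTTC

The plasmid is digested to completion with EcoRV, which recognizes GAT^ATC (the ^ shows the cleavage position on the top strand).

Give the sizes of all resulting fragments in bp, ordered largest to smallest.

EcoRV sites (GATATC) start at positions 41, 78, 162.
EcoRV cuts after base 3 of each site, so after positions 43, 80, 164.
Circular molecule, 3 cuts → 3 fragments:
  44–80 → 37 bp
  81–164 → 84 bp
  165–193 then 1–43 → 29 + 43 = 72 bp
Sorted largest to smallest: 84, 72, 37 bp.

84, 72, 37 bp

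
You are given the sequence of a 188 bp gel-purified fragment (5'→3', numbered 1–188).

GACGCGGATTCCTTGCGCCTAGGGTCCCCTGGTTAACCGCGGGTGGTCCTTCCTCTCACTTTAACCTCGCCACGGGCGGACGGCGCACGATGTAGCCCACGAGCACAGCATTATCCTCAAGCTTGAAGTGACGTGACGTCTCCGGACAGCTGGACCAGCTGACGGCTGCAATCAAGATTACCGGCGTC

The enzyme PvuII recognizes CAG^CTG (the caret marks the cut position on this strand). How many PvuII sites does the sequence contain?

CAGCTG occurs starting at positions 147, 156.
PvuII cuts at 2 sites.

2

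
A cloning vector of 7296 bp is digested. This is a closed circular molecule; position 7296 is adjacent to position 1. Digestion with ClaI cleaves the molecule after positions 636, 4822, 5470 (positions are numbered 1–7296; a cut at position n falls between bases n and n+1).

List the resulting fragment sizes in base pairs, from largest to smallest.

4186, 2462, 648 bp

Circular molecule, 3 cuts → 3 fragments:
  4822 − 636 = 4186 bp
  5470 − 4822 = 648 bp
  wrap: 7296 − 5470 + 636 = 2462 bp
Sorted largest to smallest: 4186, 2462, 648 bp.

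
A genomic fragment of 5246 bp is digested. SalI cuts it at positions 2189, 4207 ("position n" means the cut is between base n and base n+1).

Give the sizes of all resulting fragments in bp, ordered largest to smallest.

2189, 2018, 1039 bp

Linear molecule, 2 cuts → 3 fragments:
  2189 − 0 = 2189 bp
  4207 − 2189 = 2018 bp
  5246 − 4207 = 1039 bp
Sorted largest to smallest: 2189, 2018, 1039 bp.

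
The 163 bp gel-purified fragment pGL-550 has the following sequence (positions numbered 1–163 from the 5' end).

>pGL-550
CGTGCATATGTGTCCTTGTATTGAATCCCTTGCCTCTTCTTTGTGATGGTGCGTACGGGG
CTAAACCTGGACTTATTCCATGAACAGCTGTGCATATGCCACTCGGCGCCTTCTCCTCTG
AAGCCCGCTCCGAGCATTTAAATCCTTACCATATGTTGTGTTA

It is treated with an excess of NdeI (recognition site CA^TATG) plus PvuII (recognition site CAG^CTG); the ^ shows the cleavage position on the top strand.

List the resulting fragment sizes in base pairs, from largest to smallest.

81, 57, 12, 7, 6 bp

NdeI sites (CATATG) start at positions 5, 93, 150.
NdeI cuts after base 2 of each site, so after positions 6, 94, 151.
The PvuII site (CAGCTG) starts at position 85.
PvuII cuts after base 3 of each site, so after position 87.
Combined cut positions: 6, 87, 94, 151.
Linear molecule, 4 cuts → 5 fragments:
  1–6 → 6 bp
  7–87 → 81 bp
  88–94 → 7 bp
  95–151 → 57 bp
  152–163 → 12 bp
Sorted largest to smallest: 81, 57, 12, 7, 6 bp.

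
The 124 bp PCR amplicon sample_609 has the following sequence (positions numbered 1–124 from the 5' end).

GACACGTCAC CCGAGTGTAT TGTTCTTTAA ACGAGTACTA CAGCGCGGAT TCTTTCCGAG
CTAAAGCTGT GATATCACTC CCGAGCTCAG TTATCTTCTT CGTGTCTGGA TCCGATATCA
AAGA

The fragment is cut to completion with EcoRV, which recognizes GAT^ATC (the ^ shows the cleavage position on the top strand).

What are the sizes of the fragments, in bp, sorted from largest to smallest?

EcoRV sites (GATATC) start at positions 71, 114.
EcoRV cuts after base 3 of each site, so after positions 73, 116.
Linear molecule, 2 cuts → 3 fragments:
  1–73 → 73 bp
  74–116 → 43 bp
  117–124 → 8 bp
Sorted largest to smallest: 73, 43, 8 bp.

73, 43, 8 bp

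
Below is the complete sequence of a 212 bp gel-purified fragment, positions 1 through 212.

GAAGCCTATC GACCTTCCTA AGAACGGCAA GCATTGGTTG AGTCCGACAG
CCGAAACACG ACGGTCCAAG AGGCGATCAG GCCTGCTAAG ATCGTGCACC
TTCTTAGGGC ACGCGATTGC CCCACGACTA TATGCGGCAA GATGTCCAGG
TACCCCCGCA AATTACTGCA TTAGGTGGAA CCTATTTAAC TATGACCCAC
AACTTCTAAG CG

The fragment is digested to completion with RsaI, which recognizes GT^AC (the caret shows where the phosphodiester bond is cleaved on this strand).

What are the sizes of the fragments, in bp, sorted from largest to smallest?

151, 61 bp

The RsaI site (GTAC) starts at position 150.
RsaI cuts after base 2 of each site, so after position 151.
Linear molecule, 1 cut → 2 fragments:
  1–151 → 151 bp
  152–212 → 61 bp
Sorted largest to smallest: 151, 61 bp.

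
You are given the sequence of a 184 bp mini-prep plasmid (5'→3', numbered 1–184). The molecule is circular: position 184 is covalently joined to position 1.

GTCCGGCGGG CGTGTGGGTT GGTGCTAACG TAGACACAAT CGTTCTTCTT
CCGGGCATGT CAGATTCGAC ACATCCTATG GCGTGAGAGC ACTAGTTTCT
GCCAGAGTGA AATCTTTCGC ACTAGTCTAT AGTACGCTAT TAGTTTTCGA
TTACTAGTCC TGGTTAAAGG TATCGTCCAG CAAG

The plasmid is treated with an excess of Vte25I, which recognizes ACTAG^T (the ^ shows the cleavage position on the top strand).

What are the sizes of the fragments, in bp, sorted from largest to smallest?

Vte25I sites (ACTAGT) start at positions 91, 121, 153.
Vte25I cuts after base 5 of each site (before the last base), so after positions 95, 125, 157.
Circular molecule, 3 cuts → 3 fragments:
  96–125 → 30 bp
  126–157 → 32 bp
  158–184 then 1–95 → 27 + 95 = 122 bp
Sorted largest to smallest: 122, 32, 30 bp.

122, 32, 30 bp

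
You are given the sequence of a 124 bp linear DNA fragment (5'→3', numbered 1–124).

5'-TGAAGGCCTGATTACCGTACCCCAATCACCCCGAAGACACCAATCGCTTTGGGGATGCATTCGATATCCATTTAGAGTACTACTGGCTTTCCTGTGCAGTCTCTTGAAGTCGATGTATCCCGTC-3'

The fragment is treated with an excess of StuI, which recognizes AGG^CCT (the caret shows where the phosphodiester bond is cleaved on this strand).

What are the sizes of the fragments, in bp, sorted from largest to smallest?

The StuI site (AGGCCT) starts at position 4.
StuI cuts after base 3 of each site, so after position 6.
Linear molecule, 1 cut → 2 fragments:
  1–6 → 6 bp
  7–124 → 118 bp
Sorted largest to smallest: 118, 6 bp.

118, 6 bp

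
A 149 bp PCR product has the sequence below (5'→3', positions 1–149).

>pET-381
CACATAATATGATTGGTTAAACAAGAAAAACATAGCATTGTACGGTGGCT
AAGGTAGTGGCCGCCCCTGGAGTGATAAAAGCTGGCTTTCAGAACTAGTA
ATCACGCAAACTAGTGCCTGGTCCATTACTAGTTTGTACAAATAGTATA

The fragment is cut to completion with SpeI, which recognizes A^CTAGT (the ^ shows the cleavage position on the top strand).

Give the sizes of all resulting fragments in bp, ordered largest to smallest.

SpeI sites (ACTAGT) start at positions 94, 110, 128.
SpeI cuts after the first base of each site, so after positions 94, 110, 128.
Linear molecule, 3 cuts → 4 fragments:
  1–94 → 94 bp
  95–110 → 16 bp
  111–128 → 18 bp
  129–149 → 21 bp
Sorted largest to smallest: 94, 21, 18, 16 bp.

94, 21, 18, 16 bp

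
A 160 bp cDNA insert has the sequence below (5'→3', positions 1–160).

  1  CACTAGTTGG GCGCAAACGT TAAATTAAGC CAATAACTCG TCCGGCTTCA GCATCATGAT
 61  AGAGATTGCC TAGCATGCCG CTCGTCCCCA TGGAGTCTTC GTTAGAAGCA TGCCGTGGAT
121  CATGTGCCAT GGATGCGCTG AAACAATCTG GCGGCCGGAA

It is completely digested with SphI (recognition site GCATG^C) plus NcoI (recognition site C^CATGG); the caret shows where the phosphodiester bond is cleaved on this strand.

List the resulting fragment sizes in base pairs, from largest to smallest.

77, 33, 24, 15, 11 bp

SphI sites (GCATGC) start at positions 73, 108.
SphI cuts after base 5 of each site (before the last base), so after positions 77, 112.
NcoI sites (CCATGG) start at positions 88, 127.
NcoI cuts after the first base of each site, so after positions 88, 127.
Combined cut positions: 77, 88, 112, 127.
Linear molecule, 4 cuts → 5 fragments:
  1–77 → 77 bp
  78–88 → 11 bp
  89–112 → 24 bp
  113–127 → 15 bp
  128–160 → 33 bp
Sorted largest to smallest: 77, 33, 24, 15, 11 bp.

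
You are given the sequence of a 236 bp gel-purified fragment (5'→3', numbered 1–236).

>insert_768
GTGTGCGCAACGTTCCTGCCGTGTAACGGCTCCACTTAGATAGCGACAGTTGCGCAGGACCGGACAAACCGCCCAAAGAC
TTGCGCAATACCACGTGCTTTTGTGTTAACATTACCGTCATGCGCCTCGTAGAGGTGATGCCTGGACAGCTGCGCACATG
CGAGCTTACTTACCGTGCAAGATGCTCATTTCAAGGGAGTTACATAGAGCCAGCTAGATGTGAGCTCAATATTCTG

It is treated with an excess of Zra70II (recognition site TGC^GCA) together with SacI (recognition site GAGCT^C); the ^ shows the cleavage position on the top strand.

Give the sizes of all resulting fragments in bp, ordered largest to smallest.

Zra70II sites (TGCGCA) start at positions 4, 51, 82, 151.
Zra70II cuts after base 3 of each site, so after positions 6, 53, 84, 153.
The SacI site (GAGCTC) starts at position 222.
SacI cuts after base 5 of each site (before the last base), so after position 226.
Combined cut positions: 6, 53, 84, 153, 226.
Linear molecule, 5 cuts → 6 fragments:
  1–6 → 6 bp
  7–53 → 47 bp
  54–84 → 31 bp
  85–153 → 69 bp
  154–226 → 73 bp
  227–236 → 10 bp
Sorted largest to smallest: 73, 69, 47, 31, 10, 6 bp.

73, 69, 47, 31, 10, 6 bp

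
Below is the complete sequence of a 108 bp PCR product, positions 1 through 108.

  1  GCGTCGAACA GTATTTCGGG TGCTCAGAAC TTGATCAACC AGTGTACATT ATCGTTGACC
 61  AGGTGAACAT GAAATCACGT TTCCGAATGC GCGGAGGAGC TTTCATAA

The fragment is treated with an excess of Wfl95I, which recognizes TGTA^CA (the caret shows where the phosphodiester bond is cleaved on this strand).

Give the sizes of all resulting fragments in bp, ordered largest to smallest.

62, 46 bp

The Wfl95I site (TGTACA) starts at position 43.
Wfl95I cuts after base 4 of each site, so after position 46.
Linear molecule, 1 cut → 2 fragments:
  1–46 → 46 bp
  47–108 → 62 bp
Sorted largest to smallest: 62, 46 bp.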